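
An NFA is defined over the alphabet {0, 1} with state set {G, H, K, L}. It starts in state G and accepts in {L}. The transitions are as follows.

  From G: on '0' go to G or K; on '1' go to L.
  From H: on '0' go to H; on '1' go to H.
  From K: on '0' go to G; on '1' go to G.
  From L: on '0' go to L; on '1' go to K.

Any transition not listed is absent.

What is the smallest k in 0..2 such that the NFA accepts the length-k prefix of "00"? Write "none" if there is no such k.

none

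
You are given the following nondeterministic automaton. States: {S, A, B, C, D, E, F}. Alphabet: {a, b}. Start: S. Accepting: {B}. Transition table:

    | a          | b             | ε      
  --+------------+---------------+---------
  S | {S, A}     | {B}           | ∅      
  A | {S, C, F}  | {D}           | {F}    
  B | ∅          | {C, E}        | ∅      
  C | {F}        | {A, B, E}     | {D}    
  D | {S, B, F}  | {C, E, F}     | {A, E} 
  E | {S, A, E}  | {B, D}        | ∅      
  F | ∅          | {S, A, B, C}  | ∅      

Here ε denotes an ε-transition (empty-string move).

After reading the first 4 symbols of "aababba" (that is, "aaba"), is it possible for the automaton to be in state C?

Start in {S}.
Read 'a': {S} → {S, A, F}.
Read 'a': {S, A, F} → {S, A, C, D, E, F}.
Read 'b': {S, A, C, D, E, F} → {S, A, B, C, D, E, F}.
Read 'a': {S, A, B, C, D, E, F} → {S, A, B, C, D, E, F}.
State C is in {S, A, B, C, D, E, F}.

Yes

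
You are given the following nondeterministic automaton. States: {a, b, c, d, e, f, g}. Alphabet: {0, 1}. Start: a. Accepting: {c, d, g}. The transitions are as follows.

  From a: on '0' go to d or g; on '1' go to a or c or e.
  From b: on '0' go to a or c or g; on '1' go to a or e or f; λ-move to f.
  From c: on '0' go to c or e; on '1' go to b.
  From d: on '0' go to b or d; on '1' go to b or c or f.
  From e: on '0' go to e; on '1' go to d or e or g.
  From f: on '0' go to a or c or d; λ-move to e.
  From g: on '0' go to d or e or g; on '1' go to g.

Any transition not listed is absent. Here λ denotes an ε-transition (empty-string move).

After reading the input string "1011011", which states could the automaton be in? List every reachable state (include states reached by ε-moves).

{a, b, c, d, e, f, g}

Start in {a}.
Read '1': a→{a, c, e}; now {a, c, e}.
Read '0': a→{d, g}, c→{c, e}, e→{e}; now {c, d, e, g}.
Read '1': c→{b}, d→{b, c, f}, e→{d, e, g}, g→{g}; now {b, c, d, e, f, g}.
Read '1': b→{a, e, f}, c→{b}, d→{b, c, f}, e→{d, e, g}, f→∅, g→{g}; now {a, b, c, d, e, f, g}.
Read '0': a→{d, g}, b→{a, c, g}, c→{c, e}, d→{b, d}, e→{e}, f→{a, c, d}, g→{d, e, g}; union {a, b, c, d, e, g}; ε-closure = {a, b, c, d, e, f, g}.
Read '1': a→{a, c, e}, b→{a, e, f}, c→{b}, d→{b, c, f}, e→{d, e, g}, f→∅, g→{g}; now {a, b, c, d, e, f, g}.
Read '1': a→{a, c, e}, b→{a, e, f}, c→{b}, d→{b, c, f}, e→{d, e, g}, f→∅, g→{g}; now {a, b, c, d, e, f, g}.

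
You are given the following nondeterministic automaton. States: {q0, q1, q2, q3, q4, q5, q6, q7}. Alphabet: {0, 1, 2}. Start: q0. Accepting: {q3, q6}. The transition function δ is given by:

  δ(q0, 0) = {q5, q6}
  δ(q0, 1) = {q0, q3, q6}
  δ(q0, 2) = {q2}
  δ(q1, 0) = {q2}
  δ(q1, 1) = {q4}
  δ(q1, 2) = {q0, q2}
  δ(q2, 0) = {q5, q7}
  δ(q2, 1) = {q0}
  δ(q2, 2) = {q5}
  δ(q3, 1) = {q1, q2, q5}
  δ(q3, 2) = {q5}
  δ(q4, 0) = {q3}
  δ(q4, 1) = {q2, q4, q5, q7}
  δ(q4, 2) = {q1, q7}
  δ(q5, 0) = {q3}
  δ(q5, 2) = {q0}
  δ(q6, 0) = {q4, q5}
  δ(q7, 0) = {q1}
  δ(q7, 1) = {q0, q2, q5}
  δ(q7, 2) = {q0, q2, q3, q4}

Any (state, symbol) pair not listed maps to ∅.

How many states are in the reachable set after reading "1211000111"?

Start in {q0}.
Read '1': {q0} → {q0, q3, q6}.
Read '2': {q0, q3, q6} → {q2, q5}.
Read '1': {q2, q5} → {q0}.
Read '1': {q0} → {q0, q3, q6}.
Read '0': {q0, q3, q6} → {q4, q5, q6}.
Read '0': {q4, q5, q6} → {q3, q4, q5}.
Read '0': {q3, q4, q5} → {q3}.
Read '1': {q3} → {q1, q2, q5}.
Read '1': {q1, q2, q5} → {q0, q4}.
Read '1': {q0, q4} → {q0, q2, q3, q4, q5, q6, q7}.
That set has 7 states.

7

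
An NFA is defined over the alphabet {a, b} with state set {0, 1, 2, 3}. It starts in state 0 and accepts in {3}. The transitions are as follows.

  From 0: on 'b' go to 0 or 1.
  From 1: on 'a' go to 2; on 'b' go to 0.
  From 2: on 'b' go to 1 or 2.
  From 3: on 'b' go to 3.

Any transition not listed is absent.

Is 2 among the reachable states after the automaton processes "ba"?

Start in {0}.
Read 'b': {0} → {0, 1}.
Read 'a': {0, 1} → {2}.
State 2 is in {2}.

Yes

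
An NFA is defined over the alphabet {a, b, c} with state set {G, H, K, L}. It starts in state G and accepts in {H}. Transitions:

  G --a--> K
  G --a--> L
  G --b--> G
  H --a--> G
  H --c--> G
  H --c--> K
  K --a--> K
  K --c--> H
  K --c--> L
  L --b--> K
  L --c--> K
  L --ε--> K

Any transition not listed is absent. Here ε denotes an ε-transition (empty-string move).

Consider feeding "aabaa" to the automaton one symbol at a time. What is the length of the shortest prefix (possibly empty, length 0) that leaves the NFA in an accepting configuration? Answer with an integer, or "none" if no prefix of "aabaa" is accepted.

none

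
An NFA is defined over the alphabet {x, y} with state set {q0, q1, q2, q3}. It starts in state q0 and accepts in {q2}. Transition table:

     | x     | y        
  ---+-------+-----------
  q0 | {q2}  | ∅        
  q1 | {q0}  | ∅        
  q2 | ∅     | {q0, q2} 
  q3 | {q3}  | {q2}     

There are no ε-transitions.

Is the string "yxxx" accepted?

No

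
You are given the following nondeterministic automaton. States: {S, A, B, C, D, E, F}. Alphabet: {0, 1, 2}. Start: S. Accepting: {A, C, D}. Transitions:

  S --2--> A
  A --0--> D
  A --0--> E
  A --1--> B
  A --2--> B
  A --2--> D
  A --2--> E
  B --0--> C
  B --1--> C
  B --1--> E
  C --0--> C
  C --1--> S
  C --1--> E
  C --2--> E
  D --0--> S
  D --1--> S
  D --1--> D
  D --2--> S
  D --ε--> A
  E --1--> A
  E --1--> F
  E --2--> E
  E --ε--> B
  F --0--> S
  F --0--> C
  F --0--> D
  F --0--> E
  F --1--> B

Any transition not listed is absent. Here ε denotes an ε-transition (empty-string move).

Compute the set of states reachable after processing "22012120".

Start in {S}.
Read '2': S→{A}; now {A}.
Read '2': A→{B, D, E}; union {B, D, E}; ε-closure = {A, B, D, E}.
Read '0': A→{D, E}, B→{C}, D→{S}, E→∅; union {S, C, D, E}; ε-closure = {S, A, B, C, D, E}.
Read '1': S→∅, A→{B}, B→{C, E}, C→{S, E}, D→{S, D}, E→{A, F}; now {S, A, B, C, D, E, F}.
Read '2': S→{A}, A→{B, D, E}, B→∅, C→{E}, D→{S}, E→{E}, F→∅; now {S, A, B, D, E}.
Read '1': S→∅, A→{B}, B→{C, E}, D→{S, D}, E→{A, F}; now {S, A, B, C, D, E, F}.
Read '2': S→{A}, A→{B, D, E}, B→∅, C→{E}, D→{S}, E→{E}, F→∅; now {S, A, B, D, E}.
Read '0': S→∅, A→{D, E}, B→{C}, D→{S}, E→∅; union {S, C, D, E}; ε-closure = {S, A, B, C, D, E}.

{S, A, B, C, D, E}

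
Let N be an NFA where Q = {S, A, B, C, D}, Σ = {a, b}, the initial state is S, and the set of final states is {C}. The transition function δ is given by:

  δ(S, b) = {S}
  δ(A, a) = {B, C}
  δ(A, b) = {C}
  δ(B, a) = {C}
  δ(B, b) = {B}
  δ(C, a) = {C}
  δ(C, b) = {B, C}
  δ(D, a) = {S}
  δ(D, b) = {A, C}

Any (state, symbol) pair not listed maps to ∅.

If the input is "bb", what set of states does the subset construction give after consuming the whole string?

{S}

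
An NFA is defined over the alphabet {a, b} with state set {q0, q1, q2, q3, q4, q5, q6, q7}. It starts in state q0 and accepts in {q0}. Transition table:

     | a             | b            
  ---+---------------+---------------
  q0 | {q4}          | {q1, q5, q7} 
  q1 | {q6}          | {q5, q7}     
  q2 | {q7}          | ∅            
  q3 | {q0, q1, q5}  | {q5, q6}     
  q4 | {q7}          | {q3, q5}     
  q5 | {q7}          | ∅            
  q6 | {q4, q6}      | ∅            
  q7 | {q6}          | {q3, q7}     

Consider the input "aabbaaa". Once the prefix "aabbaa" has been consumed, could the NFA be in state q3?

No

Start in {q0}.
Read 'a': q0→{q4}; now {q4}.
Read 'a': q4→{q7}; now {q7}.
Read 'b': q7→{q3, q7}; now {q3, q7}.
Read 'b': q3→{q5, q6}, q7→{q3, q7}; now {q3, q5, q6, q7}.
Read 'a': q3→{q0, q1, q5}, q5→{q7}, q6→{q4, q6}, q7→{q6}; now {q0, q1, q4, q5, q6, q7}.
Read 'a': q0→{q4}, q1→{q6}, q4→{q7}, q5→{q7}, q6→{q4, q6}, q7→{q6}; now {q4, q6, q7}.
State q3 is not in {q4, q6, q7}.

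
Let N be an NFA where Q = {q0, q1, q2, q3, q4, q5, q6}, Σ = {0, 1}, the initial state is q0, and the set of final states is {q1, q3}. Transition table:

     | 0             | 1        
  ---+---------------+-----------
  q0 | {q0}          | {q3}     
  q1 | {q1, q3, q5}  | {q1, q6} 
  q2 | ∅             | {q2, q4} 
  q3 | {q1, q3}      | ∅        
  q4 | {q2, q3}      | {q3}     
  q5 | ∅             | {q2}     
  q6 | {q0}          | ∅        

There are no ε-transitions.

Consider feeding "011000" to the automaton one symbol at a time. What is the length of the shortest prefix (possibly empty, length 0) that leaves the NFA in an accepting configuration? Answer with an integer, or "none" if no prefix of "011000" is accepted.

2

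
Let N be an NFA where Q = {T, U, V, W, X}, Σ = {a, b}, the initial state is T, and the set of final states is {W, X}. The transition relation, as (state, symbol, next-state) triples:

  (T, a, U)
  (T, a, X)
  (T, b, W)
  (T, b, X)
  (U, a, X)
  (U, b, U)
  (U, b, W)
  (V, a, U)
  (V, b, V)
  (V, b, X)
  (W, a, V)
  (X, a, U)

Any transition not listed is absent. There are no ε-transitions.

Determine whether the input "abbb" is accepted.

Start in {T}.
Read 'a': T→{U, X}; now {U, X}.
Read 'b': U→{U, W}, X→∅; now {U, W}.
Read 'b': U→{U, W}, W→∅; now {U, W}.
Read 'b': U→{U, W}, W→∅; now {U, W}.
The final set {U, W} contains the accepting state W.

Yes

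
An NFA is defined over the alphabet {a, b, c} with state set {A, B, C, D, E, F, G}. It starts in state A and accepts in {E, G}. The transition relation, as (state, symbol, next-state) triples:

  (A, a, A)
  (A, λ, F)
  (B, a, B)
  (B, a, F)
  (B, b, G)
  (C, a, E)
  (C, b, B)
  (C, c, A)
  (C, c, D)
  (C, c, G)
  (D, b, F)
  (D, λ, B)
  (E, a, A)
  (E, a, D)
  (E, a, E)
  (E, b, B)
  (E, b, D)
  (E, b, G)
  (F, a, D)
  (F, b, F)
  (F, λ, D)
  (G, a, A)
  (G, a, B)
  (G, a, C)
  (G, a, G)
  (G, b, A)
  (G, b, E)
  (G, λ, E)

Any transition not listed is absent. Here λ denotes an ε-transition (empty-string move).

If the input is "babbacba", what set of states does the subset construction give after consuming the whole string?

Start: ε-closure({A}) = {A, B, D, F}.
Read 'b': {A, B, D, F} → {B, D, E, F, G}.
Read 'a': {B, D, E, F, G} → {A, B, C, D, E, F, G}.
Read 'b': {A, B, C, D, E, F, G} → {A, B, D, E, F, G}.
Read 'b': {A, B, D, E, F, G} → {A, B, D, E, F, G}.
Read 'a': {A, B, D, E, F, G} → {A, B, C, D, E, F, G}.
Read 'c': {A, B, C, D, E, F, G} → {A, B, D, E, F, G}.
Read 'b': {A, B, D, E, F, G} → {A, B, D, E, F, G}.
Read 'a': {A, B, D, E, F, G} → {A, B, C, D, E, F, G}.

{A, B, C, D, E, F, G}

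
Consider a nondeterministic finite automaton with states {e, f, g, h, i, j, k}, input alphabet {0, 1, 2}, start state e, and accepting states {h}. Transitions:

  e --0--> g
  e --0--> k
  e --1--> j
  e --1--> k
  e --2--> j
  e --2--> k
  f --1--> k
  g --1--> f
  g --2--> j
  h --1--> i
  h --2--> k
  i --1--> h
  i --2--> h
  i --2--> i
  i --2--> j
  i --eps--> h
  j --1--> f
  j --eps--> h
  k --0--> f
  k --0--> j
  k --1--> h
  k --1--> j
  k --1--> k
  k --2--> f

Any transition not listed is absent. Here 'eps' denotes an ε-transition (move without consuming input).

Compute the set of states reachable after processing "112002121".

∅

Start in {e}.
Read '1': {e} → {h, j, k}.
Read '1': {h, j, k} → {f, h, i, j, k}.
Read '2': {f, h, i, j, k} → {f, h, i, j, k}.
Read '0': {f, h, i, j, k} → {f, h, j}.
Read '0': {f, h, j} → ∅.
The set is empty and remains empty for the remaining 4 symbols.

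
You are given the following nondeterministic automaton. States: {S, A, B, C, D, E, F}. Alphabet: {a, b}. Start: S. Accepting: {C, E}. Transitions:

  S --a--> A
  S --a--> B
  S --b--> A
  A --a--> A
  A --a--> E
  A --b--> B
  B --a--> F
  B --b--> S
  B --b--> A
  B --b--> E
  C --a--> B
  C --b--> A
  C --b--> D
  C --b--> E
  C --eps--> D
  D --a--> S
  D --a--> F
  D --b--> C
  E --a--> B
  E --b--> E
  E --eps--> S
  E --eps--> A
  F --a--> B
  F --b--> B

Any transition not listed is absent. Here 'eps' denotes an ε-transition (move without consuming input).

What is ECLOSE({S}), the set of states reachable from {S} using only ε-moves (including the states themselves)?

Begin with {S}.
No ε-moves leave this set, so the closure equals the set itself.

{S}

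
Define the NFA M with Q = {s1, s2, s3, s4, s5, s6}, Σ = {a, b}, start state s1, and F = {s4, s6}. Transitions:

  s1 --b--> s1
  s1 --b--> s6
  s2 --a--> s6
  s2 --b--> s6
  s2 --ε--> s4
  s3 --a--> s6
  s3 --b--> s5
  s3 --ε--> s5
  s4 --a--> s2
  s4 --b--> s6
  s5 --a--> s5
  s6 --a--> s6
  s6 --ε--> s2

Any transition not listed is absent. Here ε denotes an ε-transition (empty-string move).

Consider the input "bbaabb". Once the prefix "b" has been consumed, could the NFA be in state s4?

Yes

Start in {s1}.
Read 'b': s1→{s1, s6}; union {s1, s6}; ε-closure = {s1, s2, s4, s6}.
State s4 is in {s1, s2, s4, s6}.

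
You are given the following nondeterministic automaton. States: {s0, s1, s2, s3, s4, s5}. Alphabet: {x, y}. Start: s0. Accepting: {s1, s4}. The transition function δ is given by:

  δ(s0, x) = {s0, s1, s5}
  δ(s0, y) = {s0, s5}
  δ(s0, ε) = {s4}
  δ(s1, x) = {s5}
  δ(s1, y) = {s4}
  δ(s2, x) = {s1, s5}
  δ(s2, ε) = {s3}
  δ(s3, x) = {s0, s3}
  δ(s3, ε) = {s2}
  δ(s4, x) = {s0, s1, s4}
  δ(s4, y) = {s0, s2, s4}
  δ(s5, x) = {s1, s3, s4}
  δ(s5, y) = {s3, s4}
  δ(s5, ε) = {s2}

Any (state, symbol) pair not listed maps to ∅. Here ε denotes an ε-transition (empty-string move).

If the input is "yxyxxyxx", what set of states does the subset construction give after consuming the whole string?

{s0, s1, s2, s3, s4, s5}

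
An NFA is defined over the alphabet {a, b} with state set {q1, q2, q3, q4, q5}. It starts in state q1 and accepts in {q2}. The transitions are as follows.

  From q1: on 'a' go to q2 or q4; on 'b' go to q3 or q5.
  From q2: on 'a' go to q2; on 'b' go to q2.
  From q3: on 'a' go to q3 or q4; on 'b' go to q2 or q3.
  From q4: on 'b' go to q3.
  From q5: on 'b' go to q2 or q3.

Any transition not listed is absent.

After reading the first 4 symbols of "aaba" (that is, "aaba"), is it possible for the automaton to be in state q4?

No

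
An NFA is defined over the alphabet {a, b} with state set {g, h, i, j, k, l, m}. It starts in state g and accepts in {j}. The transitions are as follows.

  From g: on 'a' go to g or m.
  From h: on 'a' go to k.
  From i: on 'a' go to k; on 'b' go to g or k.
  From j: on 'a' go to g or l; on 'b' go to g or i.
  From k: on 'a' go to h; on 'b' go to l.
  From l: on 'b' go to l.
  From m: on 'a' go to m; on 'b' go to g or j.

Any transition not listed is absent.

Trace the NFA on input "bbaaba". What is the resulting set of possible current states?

Start in {g}.
Read 'b': {g} → ∅.
The set is empty and remains empty for the remaining 5 symbols.

∅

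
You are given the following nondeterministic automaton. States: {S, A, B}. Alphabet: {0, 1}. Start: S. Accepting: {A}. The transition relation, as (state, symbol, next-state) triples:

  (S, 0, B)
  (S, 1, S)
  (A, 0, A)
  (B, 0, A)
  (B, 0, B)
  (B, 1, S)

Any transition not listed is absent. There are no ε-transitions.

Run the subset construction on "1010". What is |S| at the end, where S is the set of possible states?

1

Start in {S}.
Read '1': {S} → {S}.
Read '0': {S} → {B}.
Read '1': {B} → {S}.
Read '0': {S} → {B}.
That set has 1 state.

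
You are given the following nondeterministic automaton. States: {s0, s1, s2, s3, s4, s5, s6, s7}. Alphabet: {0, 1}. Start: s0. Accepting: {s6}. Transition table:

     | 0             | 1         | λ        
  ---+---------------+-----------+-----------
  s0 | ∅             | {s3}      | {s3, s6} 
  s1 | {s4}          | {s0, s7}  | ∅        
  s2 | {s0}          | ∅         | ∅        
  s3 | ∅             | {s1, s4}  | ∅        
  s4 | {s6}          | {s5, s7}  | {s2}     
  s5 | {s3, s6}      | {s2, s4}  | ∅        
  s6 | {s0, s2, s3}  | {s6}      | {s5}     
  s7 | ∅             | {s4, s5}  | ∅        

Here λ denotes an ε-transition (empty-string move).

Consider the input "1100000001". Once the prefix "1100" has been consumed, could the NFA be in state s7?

No

Start: ε-closure({s0}) = {s0, s3, s5, s6}.
Read '1': s0→{s3}, s3→{s1, s4}, s5→{s2, s4}, s6→{s6}; union {s1, s2, s3, s4, s6}; ε-closure = {s1, s2, s3, s4, s5, s6}.
Read '1': s1→{s0, s7}, s2→∅, s3→{s1, s4}, s4→{s5, s7}, s5→{s2, s4}, s6→{s6}; union {s0, s1, s2, s4, s5, s6, s7}; ε-closure = {s0, s1, s2, s3, s4, s5, s6, s7}.
Read '0': s0→∅, s1→{s4}, s2→{s0}, s3→∅, s4→{s6}, s5→{s3, s6}, s6→{s0, s2, s3}, s7→∅; union {s0, s2, s3, s4, s6}; ε-closure = {s0, s2, s3, s4, s5, s6}.
Read '0': s0→∅, s2→{s0}, s3→∅, s4→{s6}, s5→{s3, s6}, s6→{s0, s2, s3}; union {s0, s2, s3, s6}; ε-closure = {s0, s2, s3, s5, s6}.
State s7 is not in {s0, s2, s3, s5, s6}.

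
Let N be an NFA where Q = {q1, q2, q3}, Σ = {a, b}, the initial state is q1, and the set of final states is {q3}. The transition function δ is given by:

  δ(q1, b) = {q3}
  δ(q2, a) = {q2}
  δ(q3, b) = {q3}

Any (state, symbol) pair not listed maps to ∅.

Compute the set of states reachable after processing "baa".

Start in {q1}.
Read 'b': {q1} → {q3}.
Read 'a': {q3} → ∅.
The set is empty and remains empty for the remaining 1 symbol.

∅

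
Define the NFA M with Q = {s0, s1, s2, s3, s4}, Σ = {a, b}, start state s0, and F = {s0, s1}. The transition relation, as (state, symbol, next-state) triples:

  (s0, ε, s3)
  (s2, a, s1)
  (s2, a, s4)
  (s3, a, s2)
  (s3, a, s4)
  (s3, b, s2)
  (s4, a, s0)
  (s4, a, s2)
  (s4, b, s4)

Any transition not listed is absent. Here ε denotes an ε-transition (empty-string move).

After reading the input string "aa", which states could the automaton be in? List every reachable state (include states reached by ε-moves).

Start: ε-closure({s0}) = {s0, s3}.
Read 'a': s0→∅, s3→{s2, s4}; now {s2, s4}.
Read 'a': s2→{s1, s4}, s4→{s0, s2}; union {s0, s1, s2, s4}; ε-closure = {s0, s1, s2, s3, s4}.

{s0, s1, s2, s3, s4}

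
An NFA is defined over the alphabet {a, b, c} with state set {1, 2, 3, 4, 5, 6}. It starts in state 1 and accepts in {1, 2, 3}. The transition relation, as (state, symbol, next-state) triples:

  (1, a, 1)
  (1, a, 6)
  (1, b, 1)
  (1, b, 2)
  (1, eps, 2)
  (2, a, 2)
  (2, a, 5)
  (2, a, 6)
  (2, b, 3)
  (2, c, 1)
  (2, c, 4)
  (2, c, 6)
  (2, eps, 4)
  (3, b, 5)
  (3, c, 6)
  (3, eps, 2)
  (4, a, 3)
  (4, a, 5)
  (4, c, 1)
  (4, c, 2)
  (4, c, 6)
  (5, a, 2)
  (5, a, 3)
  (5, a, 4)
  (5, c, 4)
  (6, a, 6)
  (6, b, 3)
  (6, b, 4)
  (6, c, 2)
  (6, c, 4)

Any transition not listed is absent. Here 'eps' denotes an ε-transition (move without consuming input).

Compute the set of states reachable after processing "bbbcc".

Start: ε-closure({1}) = {1, 2, 4}.
Read 'b': 1→{1, 2}, 2→{3}, 4→∅; union {1, 2, 3}; ε-closure = {1, 2, 3, 4}.
Read 'b': 1→{1, 2}, 2→{3}, 3→{5}, 4→∅; union {1, 2, 3, 5}; ε-closure = {1, 2, 3, 4, 5}.
Read 'b': 1→{1, 2}, 2→{3}, 3→{5}, 4→∅, 5→∅; union {1, 2, 3, 5}; ε-closure = {1, 2, 3, 4, 5}.
Read 'c': 1→∅, 2→{1, 4, 6}, 3→{6}, 4→{1, 2, 6}, 5→{4}; now {1, 2, 4, 6}.
Read 'c': 1→∅, 2→{1, 4, 6}, 4→{1, 2, 6}, 6→{2, 4}; now {1, 2, 4, 6}.

{1, 2, 4, 6}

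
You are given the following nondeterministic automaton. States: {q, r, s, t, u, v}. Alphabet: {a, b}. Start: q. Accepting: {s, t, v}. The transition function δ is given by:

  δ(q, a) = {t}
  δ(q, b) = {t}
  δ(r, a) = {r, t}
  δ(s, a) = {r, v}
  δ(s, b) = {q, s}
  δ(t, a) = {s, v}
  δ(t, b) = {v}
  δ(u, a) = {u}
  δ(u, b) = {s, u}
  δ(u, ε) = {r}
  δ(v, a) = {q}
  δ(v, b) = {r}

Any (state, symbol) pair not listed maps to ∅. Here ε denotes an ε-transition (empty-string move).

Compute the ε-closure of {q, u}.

Begin with {q, u}.
ε-move u → r; add r.

{q, r, u}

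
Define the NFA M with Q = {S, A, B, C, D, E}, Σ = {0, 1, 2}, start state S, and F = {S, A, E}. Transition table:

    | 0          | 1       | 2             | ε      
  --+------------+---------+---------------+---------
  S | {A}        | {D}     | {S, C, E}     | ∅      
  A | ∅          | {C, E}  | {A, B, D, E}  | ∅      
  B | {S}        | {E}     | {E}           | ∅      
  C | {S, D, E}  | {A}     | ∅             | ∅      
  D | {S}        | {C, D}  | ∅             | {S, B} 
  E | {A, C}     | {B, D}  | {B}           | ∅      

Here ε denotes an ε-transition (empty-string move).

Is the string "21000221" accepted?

Start in {S}.
Read '2': {S} → {S, C, E}.
Read '1': {S, C, E} → {S, A, B, D}.
Read '0': {S, A, B, D} → {S, A}.
Read '0': {S, A} → {A}.
Read '0': {A} → ∅.
The set is empty and remains empty for the remaining 3 symbols.
The final set ∅ contains no accepting state.

No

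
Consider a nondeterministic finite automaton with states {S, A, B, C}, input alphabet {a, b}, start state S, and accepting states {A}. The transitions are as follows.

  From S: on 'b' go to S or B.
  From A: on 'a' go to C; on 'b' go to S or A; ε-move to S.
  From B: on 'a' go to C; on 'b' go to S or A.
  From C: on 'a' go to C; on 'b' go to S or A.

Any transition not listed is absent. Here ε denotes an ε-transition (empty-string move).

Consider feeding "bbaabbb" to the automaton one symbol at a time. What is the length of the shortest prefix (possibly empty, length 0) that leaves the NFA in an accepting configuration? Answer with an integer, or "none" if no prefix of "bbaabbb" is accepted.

Start in {S}.
Read 'b': S→{S, B}; now {S, B}.
Read 'b': S→{S, B}, B→{S, A}; now {S, A, B}.
None of the earlier sets intersect F, but {S, A, B} does.

2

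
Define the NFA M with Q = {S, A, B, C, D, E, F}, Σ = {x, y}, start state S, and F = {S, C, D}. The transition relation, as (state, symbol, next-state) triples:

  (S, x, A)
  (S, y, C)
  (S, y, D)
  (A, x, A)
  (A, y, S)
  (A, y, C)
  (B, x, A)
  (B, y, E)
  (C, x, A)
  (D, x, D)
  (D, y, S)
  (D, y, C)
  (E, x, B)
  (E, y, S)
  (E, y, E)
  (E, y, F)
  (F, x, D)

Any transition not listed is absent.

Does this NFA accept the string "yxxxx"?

Start in {S}.
Read 'y': S→{C, D}; now {C, D}.
Read 'x': C→{A}, D→{D}; now {A, D}.
Read 'x': A→{A}, D→{D}; now {A, D}.
Read 'x': A→{A}, D→{D}; now {A, D}.
Read 'x': A→{A}, D→{D}; now {A, D}.
The final set {A, D} contains the accepting state D.

Yes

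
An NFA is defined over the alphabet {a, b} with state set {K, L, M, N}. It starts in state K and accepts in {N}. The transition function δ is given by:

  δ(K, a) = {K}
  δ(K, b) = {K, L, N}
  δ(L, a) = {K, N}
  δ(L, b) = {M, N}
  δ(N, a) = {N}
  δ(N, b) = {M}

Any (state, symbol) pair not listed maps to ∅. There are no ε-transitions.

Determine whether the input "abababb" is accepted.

Start in {K}.
Read 'a': K→{K}; now {K}.
Read 'b': K→{K, L, N}; now {K, L, N}.
Read 'a': K→{K}, L→{K, N}, N→{N}; now {K, N}.
Read 'b': K→{K, L, N}, N→{M}; now {K, L, M, N}.
Read 'a': K→{K}, L→{K, N}, M→∅, N→{N}; now {K, N}.
Read 'b': K→{K, L, N}, N→{M}; now {K, L, M, N}.
Read 'b': K→{K, L, N}, L→{M, N}, M→∅, N→{M}; now {K, L, M, N}.
The final set {K, L, M, N} contains the accepting state N.

Yes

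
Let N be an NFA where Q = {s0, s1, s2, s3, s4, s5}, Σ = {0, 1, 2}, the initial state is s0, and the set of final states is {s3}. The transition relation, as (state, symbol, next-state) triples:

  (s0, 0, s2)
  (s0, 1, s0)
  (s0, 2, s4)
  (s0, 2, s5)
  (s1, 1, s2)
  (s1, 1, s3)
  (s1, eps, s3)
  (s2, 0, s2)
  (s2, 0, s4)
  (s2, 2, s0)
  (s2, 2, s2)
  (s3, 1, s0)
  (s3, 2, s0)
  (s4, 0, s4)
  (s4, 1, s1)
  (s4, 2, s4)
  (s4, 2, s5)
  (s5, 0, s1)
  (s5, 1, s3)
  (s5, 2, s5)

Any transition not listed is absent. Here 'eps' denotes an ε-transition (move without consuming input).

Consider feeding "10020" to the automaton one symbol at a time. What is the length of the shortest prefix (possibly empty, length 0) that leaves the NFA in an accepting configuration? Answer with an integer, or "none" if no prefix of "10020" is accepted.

5

Start in {s0}.
Read '1': {s0} → {s0}.
Read '0': {s0} → {s2}.
Read '0': {s2} → {s2, s4}.
Read '2': {s2, s4} → {s0, s2, s4, s5}.
Read '0': {s0, s2, s4, s5} → {s1, s2, s3, s4}.
None of the earlier sets intersect F, but {s1, s2, s3, s4} does.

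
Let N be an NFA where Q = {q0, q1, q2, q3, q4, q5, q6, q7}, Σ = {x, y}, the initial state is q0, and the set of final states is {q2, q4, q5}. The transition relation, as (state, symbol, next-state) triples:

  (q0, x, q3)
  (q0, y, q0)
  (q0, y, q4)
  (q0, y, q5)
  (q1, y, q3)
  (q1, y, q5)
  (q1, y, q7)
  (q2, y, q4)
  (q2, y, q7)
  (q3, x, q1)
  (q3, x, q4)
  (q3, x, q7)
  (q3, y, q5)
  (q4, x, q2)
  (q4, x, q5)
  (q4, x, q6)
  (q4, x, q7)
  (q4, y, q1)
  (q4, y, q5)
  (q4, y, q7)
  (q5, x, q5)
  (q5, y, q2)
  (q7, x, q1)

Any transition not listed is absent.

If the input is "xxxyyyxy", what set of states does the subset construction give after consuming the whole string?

{q1, q2, q3, q4, q5, q7}

Start in {q0}.
Read 'x': q0→{q3}; now {q3}.
Read 'x': q3→{q1, q4, q7}; now {q1, q4, q7}.
Read 'x': q1→∅, q4→{q2, q5, q6, q7}, q7→{q1}; now {q1, q2, q5, q6, q7}.
Read 'y': q1→{q3, q5, q7}, q2→{q4, q7}, q5→{q2}, q6→∅, q7→∅; now {q2, q3, q4, q5, q7}.
Read 'y': q2→{q4, q7}, q3→{q5}, q4→{q1, q5, q7}, q5→{q2}, q7→∅; now {q1, q2, q4, q5, q7}.
Read 'y': q1→{q3, q5, q7}, q2→{q4, q7}, q4→{q1, q5, q7}, q5→{q2}, q7→∅; now {q1, q2, q3, q4, q5, q7}.
Read 'x': q1→∅, q2→∅, q3→{q1, q4, q7}, q4→{q2, q5, q6, q7}, q5→{q5}, q7→{q1}; now {q1, q2, q4, q5, q6, q7}.
Read 'y': q1→{q3, q5, q7}, q2→{q4, q7}, q4→{q1, q5, q7}, q5→{q2}, q6→∅, q7→∅; now {q1, q2, q3, q4, q5, q7}.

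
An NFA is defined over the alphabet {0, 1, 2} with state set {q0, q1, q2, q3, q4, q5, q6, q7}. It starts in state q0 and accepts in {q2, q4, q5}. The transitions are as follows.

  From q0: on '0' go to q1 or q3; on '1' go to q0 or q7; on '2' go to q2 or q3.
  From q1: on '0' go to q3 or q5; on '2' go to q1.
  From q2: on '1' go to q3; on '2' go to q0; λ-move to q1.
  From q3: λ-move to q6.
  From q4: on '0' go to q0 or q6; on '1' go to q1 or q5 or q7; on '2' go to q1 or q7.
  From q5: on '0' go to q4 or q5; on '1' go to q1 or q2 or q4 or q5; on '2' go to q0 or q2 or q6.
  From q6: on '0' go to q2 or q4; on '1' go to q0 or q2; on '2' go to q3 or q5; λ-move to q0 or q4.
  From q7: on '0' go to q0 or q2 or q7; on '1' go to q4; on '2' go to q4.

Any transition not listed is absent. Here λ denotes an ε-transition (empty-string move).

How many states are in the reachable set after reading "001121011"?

Start in {q0}.
Read '0': q0→{q1, q3}; union {q1, q3}; ε-closure = {q0, q1, q3, q4, q6}.
Read '0': q0→{q1, q3}, q1→{q3, q5}, q3→∅, q4→{q0, q6}, q6→{q2, q4}; now {q0, q1, q2, q3, q4, q5, q6}.
Read '1': q0→{q0, q7}, q1→∅, q2→{q3}, q3→∅, q4→{q1, q5, q7}, q5→{q1, q2, q4, q5}, q6→{q0, q2}; union {q0, q1, q2, q3, q4, q5, q7}; ε-closure = {q0, q1, q2, q3, q4, q5, q6, q7}.
Read '1': q0→{q0, q7}, q1→∅, q2→{q3}, q3→∅, q4→{q1, q5, q7}, q5→{q1, q2, q4, q5}, q6→{q0, q2}, q7→{q4}; union {q0, q1, q2, q3, q4, q5, q7}; ε-closure = {q0, q1, q2, q3, q4, q5, q6, q7}.
Read '2': q0→{q2, q3}, q1→{q1}, q2→{q0}, q3→∅, q4→{q1, q7}, q5→{q0, q2, q6}, q6→{q3, q5}, q7→{q4}; now {q0, q1, q2, q3, q4, q5, q6, q7}.
Read '1': q0→{q0, q7}, q1→∅, q2→{q3}, q3→∅, q4→{q1, q5, q7}, q5→{q1, q2, q4, q5}, q6→{q0, q2}, q7→{q4}; union {q0, q1, q2, q3, q4, q5, q7}; ε-closure = {q0, q1, q2, q3, q4, q5, q6, q7}.
Read '0': q0→{q1, q3}, q1→{q3, q5}, q2→∅, q3→∅, q4→{q0, q6}, q5→{q4, q5}, q6→{q2, q4}, q7→{q0, q2, q7}; now {q0, q1, q2, q3, q4, q5, q6, q7}.
Read '1': q0→{q0, q7}, q1→∅, q2→{q3}, q3→∅, q4→{q1, q5, q7}, q5→{q1, q2, q4, q5}, q6→{q0, q2}, q7→{q4}; union {q0, q1, q2, q3, q4, q5, q7}; ε-closure = {q0, q1, q2, q3, q4, q5, q6, q7}.
Read '1': q0→{q0, q7}, q1→∅, q2→{q3}, q3→∅, q4→{q1, q5, q7}, q5→{q1, q2, q4, q5}, q6→{q0, q2}, q7→{q4}; union {q0, q1, q2, q3, q4, q5, q7}; ε-closure = {q0, q1, q2, q3, q4, q5, q6, q7}.
That set has 8 states.

8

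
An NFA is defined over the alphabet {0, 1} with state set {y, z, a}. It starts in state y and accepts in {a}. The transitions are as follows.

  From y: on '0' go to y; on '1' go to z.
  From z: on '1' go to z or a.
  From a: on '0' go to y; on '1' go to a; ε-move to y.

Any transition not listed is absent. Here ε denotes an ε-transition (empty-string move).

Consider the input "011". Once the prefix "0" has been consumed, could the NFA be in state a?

Start in {y}.
Read '0': y→{y}; now {y}.
State a is not in {y}.

No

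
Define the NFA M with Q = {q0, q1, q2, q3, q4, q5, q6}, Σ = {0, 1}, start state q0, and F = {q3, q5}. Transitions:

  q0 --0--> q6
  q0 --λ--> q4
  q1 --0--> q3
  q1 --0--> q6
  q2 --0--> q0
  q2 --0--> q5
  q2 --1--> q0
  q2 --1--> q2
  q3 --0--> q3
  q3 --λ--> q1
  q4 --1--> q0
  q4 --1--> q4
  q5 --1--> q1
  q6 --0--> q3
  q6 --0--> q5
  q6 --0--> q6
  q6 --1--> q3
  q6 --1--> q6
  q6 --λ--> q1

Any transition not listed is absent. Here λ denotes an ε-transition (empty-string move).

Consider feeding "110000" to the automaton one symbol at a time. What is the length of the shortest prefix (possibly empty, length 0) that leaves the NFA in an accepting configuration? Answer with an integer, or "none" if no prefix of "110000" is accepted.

4

Start: ε-closure({q0}) = {q0, q4}.
Read '1': {q0, q4} → {q0, q4}.
Read '1': {q0, q4} → {q0, q4}.
Read '0': {q0, q4} → {q1, q6}.
Read '0': {q1, q6} → {q1, q3, q5, q6}.
None of the earlier sets intersect F, but {q1, q3, q5, q6} does.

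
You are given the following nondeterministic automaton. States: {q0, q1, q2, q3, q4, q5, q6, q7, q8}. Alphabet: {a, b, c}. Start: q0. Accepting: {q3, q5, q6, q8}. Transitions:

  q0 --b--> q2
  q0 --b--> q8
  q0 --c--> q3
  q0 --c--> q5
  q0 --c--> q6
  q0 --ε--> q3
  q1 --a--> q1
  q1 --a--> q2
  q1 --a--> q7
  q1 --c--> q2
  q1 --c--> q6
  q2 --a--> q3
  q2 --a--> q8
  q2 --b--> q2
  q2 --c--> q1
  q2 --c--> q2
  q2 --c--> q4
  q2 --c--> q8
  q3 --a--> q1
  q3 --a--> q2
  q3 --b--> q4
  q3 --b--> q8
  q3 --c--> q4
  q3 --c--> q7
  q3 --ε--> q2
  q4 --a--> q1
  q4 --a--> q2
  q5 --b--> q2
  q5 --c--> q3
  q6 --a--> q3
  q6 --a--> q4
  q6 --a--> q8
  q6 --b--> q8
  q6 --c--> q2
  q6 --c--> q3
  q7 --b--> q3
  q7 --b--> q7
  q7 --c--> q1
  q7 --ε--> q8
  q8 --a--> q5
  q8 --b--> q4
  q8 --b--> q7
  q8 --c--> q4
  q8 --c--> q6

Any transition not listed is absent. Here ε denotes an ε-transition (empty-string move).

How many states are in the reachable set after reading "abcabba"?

Start: ε-closure({q0}) = {q0, q2, q3}.
Read 'a': q0→∅, q2→{q3, q8}, q3→{q1, q2}; now {q1, q2, q3, q8}.
Read 'b': q1→∅, q2→{q2}, q3→{q4, q8}, q8→{q4, q7}; now {q2, q4, q7, q8}.
Read 'c': q2→{q1, q2, q4, q8}, q4→∅, q7→{q1}, q8→{q4, q6}; now {q1, q2, q4, q6, q8}.
Read 'a': q1→{q1, q2, q7}, q2→{q3, q8}, q4→{q1, q2}, q6→{q3, q4, q8}, q8→{q5}; now {q1, q2, q3, q4, q5, q7, q8}.
Read 'b': q1→∅, q2→{q2}, q3→{q4, q8}, q4→∅, q5→{q2}, q7→{q3, q7}, q8→{q4, q7}; now {q2, q3, q4, q7, q8}.
Read 'b': q2→{q2}, q3→{q4, q8}, q4→∅, q7→{q3, q7}, q8→{q4, q7}; now {q2, q3, q4, q7, q8}.
Read 'a': q2→{q3, q8}, q3→{q1, q2}, q4→{q1, q2}, q7→∅, q8→{q5}; now {q1, q2, q3, q5, q8}.
That set has 5 states.

5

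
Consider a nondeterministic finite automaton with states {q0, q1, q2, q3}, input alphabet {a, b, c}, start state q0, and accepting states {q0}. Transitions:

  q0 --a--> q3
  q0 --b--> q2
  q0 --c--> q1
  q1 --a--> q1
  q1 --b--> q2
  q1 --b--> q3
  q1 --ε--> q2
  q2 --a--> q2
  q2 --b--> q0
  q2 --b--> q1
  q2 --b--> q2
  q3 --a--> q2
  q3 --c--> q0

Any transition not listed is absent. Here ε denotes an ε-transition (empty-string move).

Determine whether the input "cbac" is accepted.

Yes

Start in {q0}.
Read 'c': q0→{q1}; union {q1}; ε-closure = {q1, q2}.
Read 'b': q1→{q2, q3}, q2→{q0, q1, q2}; now {q0, q1, q2, q3}.
Read 'a': q0→{q3}, q1→{q1}, q2→{q2}, q3→{q2}; now {q1, q2, q3}.
Read 'c': q1→∅, q2→∅, q3→{q0}; now {q0}.
The final set {q0} contains the accepting state q0.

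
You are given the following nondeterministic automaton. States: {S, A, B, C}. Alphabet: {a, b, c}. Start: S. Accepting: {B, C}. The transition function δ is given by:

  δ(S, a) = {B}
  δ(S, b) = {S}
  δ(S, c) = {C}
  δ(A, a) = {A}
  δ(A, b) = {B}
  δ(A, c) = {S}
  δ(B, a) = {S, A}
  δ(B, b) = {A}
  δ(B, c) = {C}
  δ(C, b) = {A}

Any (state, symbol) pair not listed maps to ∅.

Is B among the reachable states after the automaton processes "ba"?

Yes

Start in {S}.
Read 'b': S→{S}; now {S}.
Read 'a': S→{B}; now {B}.
State B is in {B}.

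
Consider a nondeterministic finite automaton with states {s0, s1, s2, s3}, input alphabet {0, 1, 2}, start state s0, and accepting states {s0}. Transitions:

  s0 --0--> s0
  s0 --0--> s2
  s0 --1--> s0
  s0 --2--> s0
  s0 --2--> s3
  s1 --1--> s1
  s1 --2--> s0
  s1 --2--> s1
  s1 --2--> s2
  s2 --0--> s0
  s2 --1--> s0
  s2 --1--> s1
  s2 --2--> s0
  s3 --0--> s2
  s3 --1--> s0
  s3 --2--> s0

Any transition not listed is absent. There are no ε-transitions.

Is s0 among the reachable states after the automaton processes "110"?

Start in {s0}.
Read '1': s0→{s0}; now {s0}.
Read '1': s0→{s0}; now {s0}.
Read '0': s0→{s0, s2}; now {s0, s2}.
State s0 is in {s0, s2}.

Yes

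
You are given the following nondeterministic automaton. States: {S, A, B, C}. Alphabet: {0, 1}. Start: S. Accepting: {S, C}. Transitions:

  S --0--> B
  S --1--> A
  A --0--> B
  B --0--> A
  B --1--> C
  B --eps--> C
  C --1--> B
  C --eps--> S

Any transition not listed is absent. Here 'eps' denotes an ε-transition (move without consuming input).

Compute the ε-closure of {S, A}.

Begin with {S, A}.
No ε-moves leave this set, so the closure equals the set itself.

{S, A}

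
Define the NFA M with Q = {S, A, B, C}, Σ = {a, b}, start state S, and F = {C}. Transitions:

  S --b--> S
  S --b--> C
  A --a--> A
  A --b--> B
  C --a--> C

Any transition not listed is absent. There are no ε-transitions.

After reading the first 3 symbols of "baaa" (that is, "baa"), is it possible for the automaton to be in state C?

Yes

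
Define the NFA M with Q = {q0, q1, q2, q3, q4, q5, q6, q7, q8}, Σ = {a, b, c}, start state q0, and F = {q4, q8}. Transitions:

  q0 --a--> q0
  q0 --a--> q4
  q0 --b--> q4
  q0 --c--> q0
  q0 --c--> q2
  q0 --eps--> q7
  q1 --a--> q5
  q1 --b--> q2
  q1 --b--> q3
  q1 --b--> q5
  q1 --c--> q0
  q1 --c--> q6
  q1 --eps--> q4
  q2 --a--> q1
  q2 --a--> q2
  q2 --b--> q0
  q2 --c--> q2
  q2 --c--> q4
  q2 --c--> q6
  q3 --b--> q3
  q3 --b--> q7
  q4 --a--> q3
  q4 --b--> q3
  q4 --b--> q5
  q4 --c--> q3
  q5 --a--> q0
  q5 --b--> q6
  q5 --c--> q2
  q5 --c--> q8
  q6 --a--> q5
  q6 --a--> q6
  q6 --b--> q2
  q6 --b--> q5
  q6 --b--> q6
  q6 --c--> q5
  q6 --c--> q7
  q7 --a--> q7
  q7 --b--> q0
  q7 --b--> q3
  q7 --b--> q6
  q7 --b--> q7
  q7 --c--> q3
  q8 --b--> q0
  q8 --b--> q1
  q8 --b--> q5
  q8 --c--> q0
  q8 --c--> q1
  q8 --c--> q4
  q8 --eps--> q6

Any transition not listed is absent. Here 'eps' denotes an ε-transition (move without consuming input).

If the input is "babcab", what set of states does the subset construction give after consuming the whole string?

{q0, q2, q3, q4, q5, q6, q7}

Start: ε-closure({q0}) = {q0, q7}.
Read 'b': q0→{q4}, q7→{q0, q3, q6, q7}; now {q0, q3, q4, q6, q7}.
Read 'a': q0→{q0, q4}, q3→∅, q4→{q3}, q6→{q5, q6}, q7→{q7}; now {q0, q3, q4, q5, q6, q7}.
Read 'b': q0→{q4}, q3→{q3, q7}, q4→{q3, q5}, q5→{q6}, q6→{q2, q5, q6}, q7→{q0, q3, q6, q7}; now {q0, q2, q3, q4, q5, q6, q7}.
Read 'c': q0→{q0, q2}, q2→{q2, q4, q6}, q3→∅, q4→{q3}, q5→{q2, q8}, q6→{q5, q7}, q7→{q3}; now {q0, q2, q3, q4, q5, q6, q7, q8}.
Read 'a': q0→{q0, q4}, q2→{q1, q2}, q3→∅, q4→{q3}, q5→{q0}, q6→{q5, q6}, q7→{q7}, q8→∅; now {q0, q1, q2, q3, q4, q5, q6, q7}.
Read 'b': q0→{q4}, q1→{q2, q3, q5}, q2→{q0}, q3→{q3, q7}, q4→{q3, q5}, q5→{q6}, q6→{q2, q5, q6}, q7→{q0, q3, q6, q7}; now {q0, q2, q3, q4, q5, q6, q7}.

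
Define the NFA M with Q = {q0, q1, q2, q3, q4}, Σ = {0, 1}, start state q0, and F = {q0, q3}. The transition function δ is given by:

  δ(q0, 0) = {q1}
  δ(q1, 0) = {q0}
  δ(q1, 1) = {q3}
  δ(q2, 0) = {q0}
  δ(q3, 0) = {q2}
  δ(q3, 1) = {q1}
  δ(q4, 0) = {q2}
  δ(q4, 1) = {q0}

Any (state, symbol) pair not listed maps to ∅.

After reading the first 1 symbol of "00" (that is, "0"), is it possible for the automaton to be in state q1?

Yes

Start in {q0}.
Read '0': q0→{q1}; now {q1}.
State q1 is in {q1}.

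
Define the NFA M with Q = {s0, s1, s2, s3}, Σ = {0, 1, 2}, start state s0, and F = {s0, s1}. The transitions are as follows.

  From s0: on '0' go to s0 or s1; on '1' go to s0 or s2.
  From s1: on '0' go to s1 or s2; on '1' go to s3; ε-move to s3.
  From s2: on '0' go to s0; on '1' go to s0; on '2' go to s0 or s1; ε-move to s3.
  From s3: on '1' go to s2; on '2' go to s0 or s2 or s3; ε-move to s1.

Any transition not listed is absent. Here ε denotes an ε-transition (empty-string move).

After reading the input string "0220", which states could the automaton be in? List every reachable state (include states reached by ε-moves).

{s0, s1, s2, s3}

Start in {s0}.
Read '0': s0→{s0, s1}; union {s0, s1}; ε-closure = {s0, s1, s3}.
Read '2': s0→∅, s1→∅, s3→{s0, s2, s3}; union {s0, s2, s3}; ε-closure = {s0, s1, s2, s3}.
Read '2': s0→∅, s1→∅, s2→{s0, s1}, s3→{s0, s2, s3}; now {s0, s1, s2, s3}.
Read '0': s0→{s0, s1}, s1→{s1, s2}, s2→{s0}, s3→∅; union {s0, s1, s2}; ε-closure = {s0, s1, s2, s3}.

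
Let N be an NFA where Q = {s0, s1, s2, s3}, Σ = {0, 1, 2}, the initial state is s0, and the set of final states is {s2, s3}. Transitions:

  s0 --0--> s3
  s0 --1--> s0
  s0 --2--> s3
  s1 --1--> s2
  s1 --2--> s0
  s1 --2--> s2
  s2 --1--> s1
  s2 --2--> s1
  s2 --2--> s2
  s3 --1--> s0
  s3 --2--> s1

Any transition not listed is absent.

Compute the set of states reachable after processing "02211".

Start in {s0}.
Read '0': s0→{s3}; now {s3}.
Read '2': s3→{s1}; now {s1}.
Read '2': s1→{s0, s2}; now {s0, s2}.
Read '1': s0→{s0}, s2→{s1}; now {s0, s1}.
Read '1': s0→{s0}, s1→{s2}; now {s0, s2}.

{s0, s2}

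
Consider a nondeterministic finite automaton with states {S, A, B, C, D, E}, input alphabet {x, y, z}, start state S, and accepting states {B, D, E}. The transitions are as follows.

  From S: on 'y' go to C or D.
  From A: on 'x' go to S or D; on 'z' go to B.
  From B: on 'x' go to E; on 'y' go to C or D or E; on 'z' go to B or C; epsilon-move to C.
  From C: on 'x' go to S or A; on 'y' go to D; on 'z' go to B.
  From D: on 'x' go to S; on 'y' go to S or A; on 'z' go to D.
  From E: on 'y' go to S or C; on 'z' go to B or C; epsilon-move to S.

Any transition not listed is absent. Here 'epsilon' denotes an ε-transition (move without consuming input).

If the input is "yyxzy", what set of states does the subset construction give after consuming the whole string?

Start in {S}.
Read 'y': {S} → {C, D}.
Read 'y': {C, D} → {S, A, D}.
Read 'x': {S, A, D} → {S, D}.
Read 'z': {S, D} → {D}.
Read 'y': {D} → {S, A}.

{S, A}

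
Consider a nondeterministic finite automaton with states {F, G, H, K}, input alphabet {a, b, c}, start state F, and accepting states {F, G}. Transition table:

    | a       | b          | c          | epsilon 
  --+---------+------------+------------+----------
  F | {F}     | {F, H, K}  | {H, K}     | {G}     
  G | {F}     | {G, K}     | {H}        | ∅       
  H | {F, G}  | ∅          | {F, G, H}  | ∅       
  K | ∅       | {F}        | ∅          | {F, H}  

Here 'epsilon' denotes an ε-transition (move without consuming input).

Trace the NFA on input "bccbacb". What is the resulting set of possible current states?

{F, G, H, K}

Start: ε-closure({F}) = {F, G}.
Read 'b': F→{F, H, K}, G→{G, K}; now {F, G, H, K}.
Read 'c': F→{H, K}, G→{H}, H→{F, G, H}, K→∅; now {F, G, H, K}.
Read 'c': F→{H, K}, G→{H}, H→{F, G, H}, K→∅; now {F, G, H, K}.
Read 'b': F→{F, H, K}, G→{G, K}, H→∅, K→{F}; now {F, G, H, K}.
Read 'a': F→{F}, G→{F}, H→{F, G}, K→∅; now {F, G}.
Read 'c': F→{H, K}, G→{H}; union {H, K}; ε-closure = {F, G, H, K}.
Read 'b': F→{F, H, K}, G→{G, K}, H→∅, K→{F}; now {F, G, H, K}.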